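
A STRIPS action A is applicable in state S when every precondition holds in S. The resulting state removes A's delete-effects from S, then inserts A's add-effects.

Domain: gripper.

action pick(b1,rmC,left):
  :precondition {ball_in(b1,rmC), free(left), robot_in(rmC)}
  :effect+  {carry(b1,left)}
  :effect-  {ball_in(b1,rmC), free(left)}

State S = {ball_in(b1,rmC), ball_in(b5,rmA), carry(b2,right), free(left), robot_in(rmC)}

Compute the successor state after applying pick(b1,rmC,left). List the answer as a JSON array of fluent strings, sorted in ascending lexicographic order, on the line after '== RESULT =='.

Progress:
  pre ⊆ S: {ball_in(b1,rmC), free(left), robot_in(rmC)} ⊆ S  — applicable
  S \ del = {ball_in(b5,rmA), carry(b2,right), robot_in(rmC)}
  ∪ add   = {ball_in(b5,rmA), carry(b1,left), carry(b2,right), robot_in(rmC)}

== RESULT ==
["ball_in(b5,rmA)", "carry(b1,left)", "carry(b2,right)", "robot_in(rmC)"]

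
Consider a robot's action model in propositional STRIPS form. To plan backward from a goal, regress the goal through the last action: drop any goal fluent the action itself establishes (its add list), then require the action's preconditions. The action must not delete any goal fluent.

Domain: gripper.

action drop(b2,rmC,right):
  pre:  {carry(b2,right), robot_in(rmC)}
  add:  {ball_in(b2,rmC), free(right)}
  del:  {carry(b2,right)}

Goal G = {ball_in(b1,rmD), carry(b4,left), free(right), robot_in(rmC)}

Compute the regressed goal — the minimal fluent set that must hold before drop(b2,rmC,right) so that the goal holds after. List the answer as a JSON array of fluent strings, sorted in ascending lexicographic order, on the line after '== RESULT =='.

Regress:
  G ∩ del = {}  (empty — regression defined)
  G \ add = {ball_in(b1,rmD), carry(b4,left), free(right), robot_in(rmC)} \ {ball_in(b2,rmC), free(right)} = {ball_in(b1,rmD), carry(b4,left), robot_in(rmC)}
  ∪ pre   = {ball_in(b1,rmD), carry(b4,left), robot_in(rmC)} ∪ {carry(b2,right), robot_in(rmC)}
          = {ball_in(b1,rmD), carry(b2,right), carry(b4,left), robot_in(rmC)}

== RESULT ==
["ball_in(b1,rmD)", "carry(b2,right)", "carry(b4,left)", "robot_in(rmC)"]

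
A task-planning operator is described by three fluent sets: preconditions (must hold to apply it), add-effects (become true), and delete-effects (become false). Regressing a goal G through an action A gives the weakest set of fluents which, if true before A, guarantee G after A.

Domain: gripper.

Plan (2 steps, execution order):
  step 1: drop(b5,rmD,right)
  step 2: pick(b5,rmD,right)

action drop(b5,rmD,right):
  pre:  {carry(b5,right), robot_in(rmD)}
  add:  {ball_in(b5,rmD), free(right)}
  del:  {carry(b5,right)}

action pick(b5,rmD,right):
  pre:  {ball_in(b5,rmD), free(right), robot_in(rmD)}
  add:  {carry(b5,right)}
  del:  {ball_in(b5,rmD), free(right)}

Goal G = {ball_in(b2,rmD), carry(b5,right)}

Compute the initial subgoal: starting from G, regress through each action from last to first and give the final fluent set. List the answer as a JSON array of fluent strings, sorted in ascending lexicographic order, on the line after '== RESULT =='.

Work backward from the goal:
  through step 2 (pick(b5,rmD,right)): drop {carry(b5,right)}, keep {ball_in(b2,rmD)}, require {ball_in(b5,rmD), free(right), robot_in(rmD)}
    → {ball_in(b2,rmD), ball_in(b5,rmD), free(right), robot_in(rmD)}
  through step 1 (drop(b5,rmD,right)): drop {ball_in(b5,rmD), free(right)}, keep {ball_in(b2,rmD), robot_in(rmD)}, require {carry(b5,right), robot_in(rmD)}
    → {ball_in(b2,rmD), carry(b5,right), robot_in(rmD)}

== RESULT ==
["ball_in(b2,rmD)", "carry(b5,right)", "robot_in(rmD)"]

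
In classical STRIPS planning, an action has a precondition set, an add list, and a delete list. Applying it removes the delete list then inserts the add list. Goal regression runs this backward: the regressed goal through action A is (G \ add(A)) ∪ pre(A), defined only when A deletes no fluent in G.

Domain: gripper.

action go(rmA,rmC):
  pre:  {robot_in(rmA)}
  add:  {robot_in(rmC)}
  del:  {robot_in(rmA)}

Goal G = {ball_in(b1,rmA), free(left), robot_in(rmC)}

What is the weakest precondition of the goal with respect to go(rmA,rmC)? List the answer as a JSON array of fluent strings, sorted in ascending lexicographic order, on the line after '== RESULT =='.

Regress:
  G ∩ del = {}  (empty — regression defined)
  G \ add = {ball_in(b1,rmA), free(left), robot_in(rmC)} \ {robot_in(rmC)} = {ball_in(b1,rmA), free(left)}
  ∪ pre   = {ball_in(b1,rmA), free(left)} ∪ {robot_in(rmA)}
          = {ball_in(b1,rmA), free(left), robot_in(rmA)}

== RESULT ==
["ball_in(b1,rmA)", "free(left)", "robot_in(rmA)"]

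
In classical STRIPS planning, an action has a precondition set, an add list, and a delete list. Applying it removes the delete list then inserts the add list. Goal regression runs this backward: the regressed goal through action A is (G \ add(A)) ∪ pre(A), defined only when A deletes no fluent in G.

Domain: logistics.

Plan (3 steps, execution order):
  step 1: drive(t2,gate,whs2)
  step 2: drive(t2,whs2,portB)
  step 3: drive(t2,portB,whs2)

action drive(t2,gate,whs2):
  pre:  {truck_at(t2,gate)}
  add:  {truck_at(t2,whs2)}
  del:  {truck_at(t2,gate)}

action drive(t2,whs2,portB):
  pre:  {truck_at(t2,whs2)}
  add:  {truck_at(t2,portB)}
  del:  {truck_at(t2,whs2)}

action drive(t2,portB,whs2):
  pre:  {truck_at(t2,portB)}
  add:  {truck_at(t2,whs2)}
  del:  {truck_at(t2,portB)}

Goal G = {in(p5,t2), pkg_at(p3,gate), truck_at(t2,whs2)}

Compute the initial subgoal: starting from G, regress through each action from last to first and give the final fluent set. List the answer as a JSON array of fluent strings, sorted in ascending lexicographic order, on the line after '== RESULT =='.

Regress step by step:
  through step 3 (drive(t2,portB,whs2)): drop {truck_at(t2,whs2)}, keep {in(p5,t2), pkg_at(p3,gate)}, require {truck_at(t2,portB)}
    → {in(p5,t2), pkg_at(p3,gate), truck_at(t2,portB)}
  through step 2 (drive(t2,whs2,portB)): drop {truck_at(t2,portB)}, keep {in(p5,t2), pkg_at(p3,gate)}, require {truck_at(t2,whs2)}
    → {in(p5,t2), pkg_at(p3,gate), truck_at(t2,whs2)}
  through step 1 (drive(t2,gate,whs2)): drop {truck_at(t2,whs2)}, keep {in(p5,t2), pkg_at(p3,gate)}, require {truck_at(t2,gate)}
    → {in(p5,t2), pkg_at(p3,gate), truck_at(t2,gate)}

== RESULT ==
["in(p5,t2)", "pkg_at(p3,gate)", "truck_at(t2,gate)"]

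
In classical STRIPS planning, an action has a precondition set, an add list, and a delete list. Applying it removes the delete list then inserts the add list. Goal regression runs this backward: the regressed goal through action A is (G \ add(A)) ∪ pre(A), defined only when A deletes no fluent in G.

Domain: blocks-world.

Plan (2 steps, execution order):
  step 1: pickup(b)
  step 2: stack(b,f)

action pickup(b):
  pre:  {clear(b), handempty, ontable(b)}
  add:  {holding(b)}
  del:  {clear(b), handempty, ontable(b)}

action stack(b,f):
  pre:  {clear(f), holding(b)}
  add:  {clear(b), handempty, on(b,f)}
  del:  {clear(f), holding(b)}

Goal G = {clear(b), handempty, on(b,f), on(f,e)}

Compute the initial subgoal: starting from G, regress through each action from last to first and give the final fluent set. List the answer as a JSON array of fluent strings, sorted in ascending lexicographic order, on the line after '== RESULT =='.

Regress step by step:
  through step 2 (stack(b,f)): drop {clear(b), handempty, on(b,f)}, keep {on(f,e)}, require {clear(f), holding(b)}
    → {clear(f), holding(b), on(f,e)}
  through step 1 (pickup(b)): drop {holding(b)}, keep {clear(f), on(f,e)}, require {clear(b), handempty, ontable(b)}
    → {clear(b), clear(f), handempty, on(f,e), ontable(b)}

== RESULT ==
["clear(b)", "clear(f)", "handempty", "on(f,e)", "ontable(b)"]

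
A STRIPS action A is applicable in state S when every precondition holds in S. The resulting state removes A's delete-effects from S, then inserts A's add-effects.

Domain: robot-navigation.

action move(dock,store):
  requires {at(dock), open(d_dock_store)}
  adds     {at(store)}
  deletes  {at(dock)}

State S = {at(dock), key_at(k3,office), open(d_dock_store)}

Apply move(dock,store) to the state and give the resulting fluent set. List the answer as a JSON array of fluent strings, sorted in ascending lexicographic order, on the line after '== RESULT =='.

Progress:
  pre ⊆ S: {at(dock), open(d_dock_store)} ⊆ S  — applicable
  S \ del = {key_at(k3,office), open(d_dock_store)}
  ∪ add   = {at(store), key_at(k3,office), open(d_dock_store)}

== RESULT ==
["at(store)", "key_at(k3,office)", "open(d_dock_store)"]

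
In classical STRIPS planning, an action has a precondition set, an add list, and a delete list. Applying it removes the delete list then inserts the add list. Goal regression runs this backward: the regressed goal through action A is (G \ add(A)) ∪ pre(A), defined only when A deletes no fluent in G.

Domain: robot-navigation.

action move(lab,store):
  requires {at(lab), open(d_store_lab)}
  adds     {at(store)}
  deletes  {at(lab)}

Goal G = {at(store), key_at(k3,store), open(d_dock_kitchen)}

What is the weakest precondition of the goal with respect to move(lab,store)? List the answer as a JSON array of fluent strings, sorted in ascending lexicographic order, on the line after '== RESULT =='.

Regress:
  G ∩ del = {}  (empty — regression defined)
  G \ add = {at(store), key_at(k3,store), open(d_dock_kitchen)} \ {at(store)} = {key_at(k3,store), open(d_dock_kitchen)}
  ∪ pre   = {key_at(k3,store), open(d_dock_kitchen)} ∪ {at(lab), open(d_store_lab)}
          = {at(lab), key_at(k3,store), open(d_dock_kitchen), open(d_store_lab)}

== RESULT ==
["at(lab)", "key_at(k3,store)", "open(d_dock_kitchen)", "open(d_store_lab)"]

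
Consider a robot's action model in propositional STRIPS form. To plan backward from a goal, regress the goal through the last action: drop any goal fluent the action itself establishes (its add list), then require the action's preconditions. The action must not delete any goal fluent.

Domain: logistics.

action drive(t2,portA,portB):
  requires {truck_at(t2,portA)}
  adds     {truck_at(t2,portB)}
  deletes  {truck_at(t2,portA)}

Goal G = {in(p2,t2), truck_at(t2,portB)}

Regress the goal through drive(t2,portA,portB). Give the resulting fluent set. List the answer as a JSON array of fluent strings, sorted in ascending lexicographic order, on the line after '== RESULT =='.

Compute (G \ add) ∪ pre:
  G ∩ del = {}  (empty — regression defined)
  G \ add = {in(p2,t2), truck_at(t2,portB)} \ {truck_at(t2,portB)} = {in(p2,t2)}
  ∪ pre   = {in(p2,t2)} ∪ {truck_at(t2,portA)}
          = {in(p2,t2), truck_at(t2,portA)}

== RESULT ==
["in(p2,t2)", "truck_at(t2,portA)"]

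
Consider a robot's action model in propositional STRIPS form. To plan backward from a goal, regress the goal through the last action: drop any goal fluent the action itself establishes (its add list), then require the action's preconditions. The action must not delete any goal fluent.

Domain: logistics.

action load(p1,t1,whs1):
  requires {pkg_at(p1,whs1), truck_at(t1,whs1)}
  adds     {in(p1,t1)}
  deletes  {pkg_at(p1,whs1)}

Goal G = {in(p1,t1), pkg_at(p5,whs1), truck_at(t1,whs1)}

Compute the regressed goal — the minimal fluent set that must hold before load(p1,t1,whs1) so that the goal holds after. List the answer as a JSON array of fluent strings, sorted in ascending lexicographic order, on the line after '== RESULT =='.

Regress:
  G ∩ del = {}  (empty — regression defined)
  G \ add = {in(p1,t1), pkg_at(p5,whs1), truck_at(t1,whs1)} \ {in(p1,t1)} = {pkg_at(p5,whs1), truck_at(t1,whs1)}
  ∪ pre   = {pkg_at(p5,whs1), truck_at(t1,whs1)} ∪ {pkg_at(p1,whs1), truck_at(t1,whs1)}
          = {pkg_at(p1,whs1), pkg_at(p5,whs1), truck_at(t1,whs1)}

== RESULT ==
["pkg_at(p1,whs1)", "pkg_at(p5,whs1)", "truck_at(t1,whs1)"]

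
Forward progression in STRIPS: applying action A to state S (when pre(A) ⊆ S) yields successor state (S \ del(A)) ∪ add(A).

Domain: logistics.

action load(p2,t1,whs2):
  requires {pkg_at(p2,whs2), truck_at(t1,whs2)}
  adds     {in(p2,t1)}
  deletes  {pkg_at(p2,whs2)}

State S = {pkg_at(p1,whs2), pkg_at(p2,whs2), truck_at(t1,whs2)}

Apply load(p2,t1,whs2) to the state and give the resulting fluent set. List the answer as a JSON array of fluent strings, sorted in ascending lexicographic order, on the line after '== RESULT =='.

Progress:
  pre ⊆ S: {pkg_at(p2,whs2), truck_at(t1,whs2)} ⊆ S  — applicable
  S \ del = {pkg_at(p1,whs2), truck_at(t1,whs2)}
  ∪ add   = {in(p2,t1), pkg_at(p1,whs2), truck_at(t1,whs2)}

== RESULT ==
["in(p2,t1)", "pkg_at(p1,whs2)", "truck_at(t1,whs2)"]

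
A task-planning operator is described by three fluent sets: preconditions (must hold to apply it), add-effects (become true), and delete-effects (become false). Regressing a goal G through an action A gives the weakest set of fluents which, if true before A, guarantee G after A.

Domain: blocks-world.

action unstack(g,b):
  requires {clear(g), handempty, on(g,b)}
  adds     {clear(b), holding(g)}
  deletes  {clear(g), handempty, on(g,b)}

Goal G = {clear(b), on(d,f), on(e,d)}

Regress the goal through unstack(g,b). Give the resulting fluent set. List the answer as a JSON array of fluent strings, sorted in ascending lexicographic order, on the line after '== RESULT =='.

Regress:
  G ∩ del = {}  (empty — regression defined)
  G \ add = {clear(b), on(d,f), on(e,d)} \ {clear(b), holding(g)} = {on(d,f), on(e,d)}
  ∪ pre   = {on(d,f), on(e,d)} ∪ {clear(g), handempty, on(g,b)}
          = {clear(g), handempty, on(d,f), on(e,d), on(g,b)}

== RESULT ==
["clear(g)", "handempty", "on(d,f)", "on(e,d)", "on(g,b)"]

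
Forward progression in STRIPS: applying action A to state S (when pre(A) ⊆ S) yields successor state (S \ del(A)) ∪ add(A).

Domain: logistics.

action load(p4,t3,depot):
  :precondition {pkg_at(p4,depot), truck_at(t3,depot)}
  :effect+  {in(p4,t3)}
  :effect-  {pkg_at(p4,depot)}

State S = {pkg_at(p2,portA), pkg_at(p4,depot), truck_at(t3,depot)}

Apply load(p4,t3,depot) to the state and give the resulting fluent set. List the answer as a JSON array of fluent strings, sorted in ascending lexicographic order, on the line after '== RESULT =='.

Compute (S \ del) ∪ add:
  pre ⊆ S: {pkg_at(p4,depot), truck_at(t3,depot)} ⊆ S  — applicable
  S \ del = {pkg_at(p2,portA), truck_at(t3,depot)}
  ∪ add   = {in(p4,t3), pkg_at(p2,portA), truck_at(t3,depot)}

== RESULT ==
["in(p4,t3)", "pkg_at(p2,portA)", "truck_at(t3,depot)"]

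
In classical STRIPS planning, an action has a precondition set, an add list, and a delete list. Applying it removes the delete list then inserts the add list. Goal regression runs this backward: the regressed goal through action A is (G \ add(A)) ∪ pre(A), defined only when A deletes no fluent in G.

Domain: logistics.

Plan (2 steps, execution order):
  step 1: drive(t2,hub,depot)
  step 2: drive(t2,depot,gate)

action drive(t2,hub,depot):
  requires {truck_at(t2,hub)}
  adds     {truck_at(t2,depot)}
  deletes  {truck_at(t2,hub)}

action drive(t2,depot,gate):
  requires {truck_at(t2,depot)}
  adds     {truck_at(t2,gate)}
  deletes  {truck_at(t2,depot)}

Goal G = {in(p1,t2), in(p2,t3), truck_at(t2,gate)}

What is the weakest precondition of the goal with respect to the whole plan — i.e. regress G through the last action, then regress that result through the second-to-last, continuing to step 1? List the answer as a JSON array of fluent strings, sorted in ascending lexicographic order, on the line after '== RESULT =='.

Regress step by step:
  through step 2 (drive(t2,depot,gate)): drop {truck_at(t2,gate)}, keep {in(p1,t2), in(p2,t3)}, require {truck_at(t2,depot)}
    → {in(p1,t2), in(p2,t3), truck_at(t2,depot)}
  through step 1 (drive(t2,hub,depot)): drop {truck_at(t2,depot)}, keep {in(p1,t2), in(p2,t3)}, require {truck_at(t2,hub)}
    → {in(p1,t2), in(p2,t3), truck_at(t2,hub)}

== RESULT ==
["in(p1,t2)", "in(p2,t3)", "truck_at(t2,hub)"]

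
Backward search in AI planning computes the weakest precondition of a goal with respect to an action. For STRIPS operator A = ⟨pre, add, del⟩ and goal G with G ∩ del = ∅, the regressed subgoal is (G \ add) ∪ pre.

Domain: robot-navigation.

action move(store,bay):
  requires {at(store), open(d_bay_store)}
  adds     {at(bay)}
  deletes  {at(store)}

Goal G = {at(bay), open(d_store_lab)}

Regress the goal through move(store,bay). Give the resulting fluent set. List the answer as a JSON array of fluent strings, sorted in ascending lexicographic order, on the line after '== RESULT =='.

Compute (G \ add) ∪ pre:
  G ∩ del = {}  (empty — regression defined)
  G \ add = {at(bay), open(d_store_lab)} \ {at(bay)} = {open(d_store_lab)}
  ∪ pre   = {open(d_store_lab)} ∪ {at(store), open(d_bay_store)}
          = {at(store), open(d_bay_store), open(d_store_lab)}

== RESULT ==
["at(store)", "open(d_bay_store)", "open(d_store_lab)"]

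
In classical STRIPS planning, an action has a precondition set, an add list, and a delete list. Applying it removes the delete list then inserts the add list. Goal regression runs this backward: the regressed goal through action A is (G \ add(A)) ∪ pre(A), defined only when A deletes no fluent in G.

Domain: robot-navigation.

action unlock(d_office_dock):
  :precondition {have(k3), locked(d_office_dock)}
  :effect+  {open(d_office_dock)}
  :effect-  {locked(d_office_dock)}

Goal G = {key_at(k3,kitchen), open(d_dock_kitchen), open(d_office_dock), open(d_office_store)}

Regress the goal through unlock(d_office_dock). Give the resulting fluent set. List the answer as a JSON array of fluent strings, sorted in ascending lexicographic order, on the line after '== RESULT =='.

Regress:
  G ∩ del = {}  (empty — regression defined)
  G \ add = {key_at(k3,kitchen), open(d_dock_kitchen), open(d_office_dock), open(d_office_store)} \ {open(d_office_dock)} = {key_at(k3,kitchen), open(d_dock_kitchen), open(d_office_store)}
  ∪ pre   = {key_at(k3,kitchen), open(d_dock_kitchen), open(d_office_store)} ∪ {have(k3), locked(d_office_dock)}
          = {have(k3), key_at(k3,kitchen), locked(d_office_dock), open(d_dock_kitchen), open(d_office_store)}

== RESULT ==
["have(k3)", "key_at(k3,kitchen)", "locked(d_office_dock)", "open(d_dock_kitchen)", "open(d_office_store)"]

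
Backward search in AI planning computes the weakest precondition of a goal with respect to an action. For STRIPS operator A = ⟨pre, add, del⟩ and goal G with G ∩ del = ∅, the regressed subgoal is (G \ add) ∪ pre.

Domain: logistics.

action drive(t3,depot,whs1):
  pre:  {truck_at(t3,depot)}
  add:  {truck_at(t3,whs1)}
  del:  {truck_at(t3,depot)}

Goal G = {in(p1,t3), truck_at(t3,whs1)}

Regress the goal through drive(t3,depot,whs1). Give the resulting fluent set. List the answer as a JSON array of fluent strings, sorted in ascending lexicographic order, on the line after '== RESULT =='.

Compute (G \ add) ∪ pre:
  G ∩ del = {}  (empty — regression defined)
  G \ add = {in(p1,t3), truck_at(t3,whs1)} \ {truck_at(t3,whs1)} = {in(p1,t3)}
  ∪ pre   = {in(p1,t3)} ∪ {truck_at(t3,depot)}
          = {in(p1,t3), truck_at(t3,depot)}

== RESULT ==
["in(p1,t3)", "truck_at(t3,depot)"]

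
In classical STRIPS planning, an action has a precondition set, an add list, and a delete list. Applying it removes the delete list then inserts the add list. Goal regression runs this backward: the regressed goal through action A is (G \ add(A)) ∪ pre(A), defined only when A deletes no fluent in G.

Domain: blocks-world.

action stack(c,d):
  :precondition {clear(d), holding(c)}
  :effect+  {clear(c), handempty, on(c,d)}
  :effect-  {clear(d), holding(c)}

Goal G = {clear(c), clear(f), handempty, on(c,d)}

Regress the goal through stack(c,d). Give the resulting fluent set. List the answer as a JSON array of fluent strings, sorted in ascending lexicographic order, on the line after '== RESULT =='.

Compute (G \ add) ∪ pre:
  G ∩ del = {}  (empty — regression defined)
  G \ add = {clear(c), clear(f), handempty, on(c,d)} \ {clear(c), handempty, on(c,d)} = {clear(f)}
  ∪ pre   = {clear(f)} ∪ {clear(d), holding(c)}
          = {clear(d), clear(f), holding(c)}

== RESULT ==
["clear(d)", "clear(f)", "holding(c)"]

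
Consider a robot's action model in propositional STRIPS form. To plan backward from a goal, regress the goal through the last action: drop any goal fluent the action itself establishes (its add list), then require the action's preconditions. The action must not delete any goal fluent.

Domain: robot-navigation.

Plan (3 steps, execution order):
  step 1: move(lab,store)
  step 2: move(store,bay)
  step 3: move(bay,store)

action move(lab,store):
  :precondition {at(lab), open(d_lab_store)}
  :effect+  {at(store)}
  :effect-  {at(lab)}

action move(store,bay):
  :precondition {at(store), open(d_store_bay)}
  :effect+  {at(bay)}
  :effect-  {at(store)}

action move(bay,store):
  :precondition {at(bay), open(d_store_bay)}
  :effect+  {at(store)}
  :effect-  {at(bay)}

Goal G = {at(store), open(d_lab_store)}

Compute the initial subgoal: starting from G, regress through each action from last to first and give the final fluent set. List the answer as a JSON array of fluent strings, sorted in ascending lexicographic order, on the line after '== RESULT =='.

Regress step by step:
  through step 3 (move(bay,store)): drop {at(store)}, keep {open(d_lab_store)}, require {at(bay), open(d_store_bay)}
    → {at(bay), open(d_lab_store), open(d_store_bay)}
  through step 2 (move(store,bay)): drop {at(bay)}, keep {open(d_lab_store), open(d_store_bay)}, require {at(store), open(d_store_bay)}
    → {at(store), open(d_lab_store), open(d_store_bay)}
  through step 1 (move(lab,store)): drop {at(store)}, keep {open(d_lab_store), open(d_store_bay)}, require {at(lab), open(d_lab_store)}
    → {at(lab), open(d_lab_store), open(d_store_bay)}

== RESULT ==
["at(lab)", "open(d_lab_store)", "open(d_store_bay)"]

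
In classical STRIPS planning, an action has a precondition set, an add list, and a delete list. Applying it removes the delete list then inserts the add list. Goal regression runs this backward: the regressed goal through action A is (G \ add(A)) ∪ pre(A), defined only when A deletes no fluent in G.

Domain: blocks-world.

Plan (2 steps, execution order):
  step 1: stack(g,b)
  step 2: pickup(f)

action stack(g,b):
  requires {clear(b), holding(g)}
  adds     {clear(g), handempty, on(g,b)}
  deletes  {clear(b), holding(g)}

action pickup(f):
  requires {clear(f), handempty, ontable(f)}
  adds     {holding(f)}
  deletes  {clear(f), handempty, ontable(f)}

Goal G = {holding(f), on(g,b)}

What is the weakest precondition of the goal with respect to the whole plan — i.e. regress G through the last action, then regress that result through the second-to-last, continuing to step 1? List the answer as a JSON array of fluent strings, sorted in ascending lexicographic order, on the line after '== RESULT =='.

Regress step by step:
  through step 2 (pickup(f)): drop {holding(f)}, keep {on(g,b)}, require {clear(f), handempty, ontable(f)}
    → {clear(f), handempty, on(g,b), ontable(f)}
  through step 1 (stack(g,b)): drop {handempty, on(g,b)}, keep {clear(f), ontable(f)}, require {clear(b), holding(g)}
    → {clear(b), clear(f), holding(g), ontable(f)}

== RESULT ==
["clear(b)", "clear(f)", "holding(g)", "ontable(f)"]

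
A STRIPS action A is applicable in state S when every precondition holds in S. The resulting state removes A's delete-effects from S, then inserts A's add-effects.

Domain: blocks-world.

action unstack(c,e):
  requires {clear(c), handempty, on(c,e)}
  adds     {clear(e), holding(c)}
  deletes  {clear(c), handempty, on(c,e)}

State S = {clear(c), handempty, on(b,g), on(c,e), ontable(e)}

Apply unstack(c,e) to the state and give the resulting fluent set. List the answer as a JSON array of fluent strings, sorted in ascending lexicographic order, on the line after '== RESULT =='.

Compute (S \ del) ∪ add:
  pre ⊆ S: {clear(c), handempty, on(c,e)} ⊆ S  — applicable
  S \ del = {on(b,g), ontable(e)}
  ∪ add   = {clear(e), holding(c), on(b,g), ontable(e)}

== RESULT ==
["clear(e)", "holding(c)", "on(b,g)", "ontable(e)"]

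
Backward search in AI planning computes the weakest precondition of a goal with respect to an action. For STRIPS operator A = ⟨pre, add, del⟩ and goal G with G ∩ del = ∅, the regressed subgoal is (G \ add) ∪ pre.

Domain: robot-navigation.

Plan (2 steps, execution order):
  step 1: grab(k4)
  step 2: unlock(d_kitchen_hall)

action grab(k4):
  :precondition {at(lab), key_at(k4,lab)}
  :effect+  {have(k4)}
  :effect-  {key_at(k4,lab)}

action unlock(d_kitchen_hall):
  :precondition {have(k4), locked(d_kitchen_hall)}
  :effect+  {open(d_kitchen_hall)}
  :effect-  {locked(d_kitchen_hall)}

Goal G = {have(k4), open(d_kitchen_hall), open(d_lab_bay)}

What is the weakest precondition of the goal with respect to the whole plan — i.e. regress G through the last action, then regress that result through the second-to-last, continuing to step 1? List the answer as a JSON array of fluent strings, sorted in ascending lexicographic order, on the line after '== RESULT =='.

Work backward from the goal:
  through step 2 (unlock(d_kitchen_hall)): drop {open(d_kitchen_hall)}, keep {have(k4), open(d_lab_bay)}, require {have(k4), locked(d_kitchen_hall)}
    → {have(k4), locked(d_kitchen_hall), open(d_lab_bay)}
  through step 1 (grab(k4)): drop {have(k4)}, keep {locked(d_kitchen_hall), open(d_lab_bay)}, require {at(lab), key_at(k4,lab)}
    → {at(lab), key_at(k4,lab), locked(d_kitchen_hall), open(d_lab_bay)}

== RESULT ==
["at(lab)", "key_at(k4,lab)", "locked(d_kitchen_hall)", "open(d_lab_bay)"]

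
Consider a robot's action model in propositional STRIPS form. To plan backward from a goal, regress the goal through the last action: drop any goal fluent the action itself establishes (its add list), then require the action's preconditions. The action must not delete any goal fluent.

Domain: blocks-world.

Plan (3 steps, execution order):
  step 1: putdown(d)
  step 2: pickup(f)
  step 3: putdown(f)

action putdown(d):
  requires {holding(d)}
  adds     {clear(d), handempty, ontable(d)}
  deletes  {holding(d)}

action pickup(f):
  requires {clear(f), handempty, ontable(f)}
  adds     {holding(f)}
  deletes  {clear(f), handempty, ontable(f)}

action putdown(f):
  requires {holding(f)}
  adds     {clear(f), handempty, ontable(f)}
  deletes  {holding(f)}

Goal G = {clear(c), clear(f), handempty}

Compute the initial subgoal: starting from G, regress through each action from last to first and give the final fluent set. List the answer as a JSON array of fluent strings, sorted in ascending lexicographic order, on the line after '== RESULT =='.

Regress step by step:
  through step 3 (putdown(f)): drop {clear(f), handempty}, keep {clear(c)}, require {holding(f)}
    → {clear(c), holding(f)}
  through step 2 (pickup(f)): drop {holding(f)}, keep {clear(c)}, require {clear(f), handempty, ontable(f)}
    → {clear(c), clear(f), handempty, ontable(f)}
  through step 1 (putdown(d)): drop {handempty}, keep {clear(c), clear(f), ontable(f)}, require {holding(d)}
    → {clear(c), clear(f), holding(d), ontable(f)}

== RESULT ==
["clear(c)", "clear(f)", "holding(d)", "ontable(f)"]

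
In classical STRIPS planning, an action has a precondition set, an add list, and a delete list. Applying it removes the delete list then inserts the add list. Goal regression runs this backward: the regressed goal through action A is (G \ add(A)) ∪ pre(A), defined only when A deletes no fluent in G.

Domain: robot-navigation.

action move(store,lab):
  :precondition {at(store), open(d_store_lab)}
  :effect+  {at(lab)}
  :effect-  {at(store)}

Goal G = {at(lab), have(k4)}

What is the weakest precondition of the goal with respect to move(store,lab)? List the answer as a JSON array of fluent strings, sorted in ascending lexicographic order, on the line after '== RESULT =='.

Regress:
  G ∩ del = {}  (empty — regression defined)
  G \ add = {at(lab), have(k4)} \ {at(lab)} = {have(k4)}
  ∪ pre   = {have(k4)} ∪ {at(store), open(d_store_lab)}
          = {at(store), have(k4), open(d_store_lab)}

== RESULT ==
["at(store)", "have(k4)", "open(d_store_lab)"]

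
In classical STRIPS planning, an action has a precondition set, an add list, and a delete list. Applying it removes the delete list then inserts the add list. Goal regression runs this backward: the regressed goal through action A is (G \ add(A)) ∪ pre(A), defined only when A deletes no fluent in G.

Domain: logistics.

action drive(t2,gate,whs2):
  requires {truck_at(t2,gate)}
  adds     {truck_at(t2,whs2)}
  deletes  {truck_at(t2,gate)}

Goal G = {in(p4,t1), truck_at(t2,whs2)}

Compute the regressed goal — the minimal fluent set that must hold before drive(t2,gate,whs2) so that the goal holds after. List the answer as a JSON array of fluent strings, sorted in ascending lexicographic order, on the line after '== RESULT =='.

Compute (G \ add) ∪ pre:
  G ∩ del = {}  (empty — regression defined)
  G \ add = {in(p4,t1), truck_at(t2,whs2)} \ {truck_at(t2,whs2)} = {in(p4,t1)}
  ∪ pre   = {in(p4,t1)} ∪ {truck_at(t2,gate)}
          = {in(p4,t1), truck_at(t2,gate)}

== RESULT ==
["in(p4,t1)", "truck_at(t2,gate)"]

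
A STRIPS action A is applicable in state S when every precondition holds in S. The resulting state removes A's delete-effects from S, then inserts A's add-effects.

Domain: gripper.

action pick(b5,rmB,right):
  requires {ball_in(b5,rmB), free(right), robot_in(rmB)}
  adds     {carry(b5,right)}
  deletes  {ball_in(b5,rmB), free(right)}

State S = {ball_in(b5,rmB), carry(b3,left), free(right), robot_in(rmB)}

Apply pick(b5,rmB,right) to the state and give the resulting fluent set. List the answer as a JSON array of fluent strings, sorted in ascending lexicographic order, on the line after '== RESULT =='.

Compute (S \ del) ∪ add:
  pre ⊆ S: {ball_in(b5,rmB), free(right), robot_in(rmB)} ⊆ S  — applicable
  S \ del = {carry(b3,left), robot_in(rmB)}
  ∪ add   = {carry(b3,left), carry(b5,right), robot_in(rmB)}

== RESULT ==
["carry(b3,left)", "carry(b5,right)", "robot_in(rmB)"]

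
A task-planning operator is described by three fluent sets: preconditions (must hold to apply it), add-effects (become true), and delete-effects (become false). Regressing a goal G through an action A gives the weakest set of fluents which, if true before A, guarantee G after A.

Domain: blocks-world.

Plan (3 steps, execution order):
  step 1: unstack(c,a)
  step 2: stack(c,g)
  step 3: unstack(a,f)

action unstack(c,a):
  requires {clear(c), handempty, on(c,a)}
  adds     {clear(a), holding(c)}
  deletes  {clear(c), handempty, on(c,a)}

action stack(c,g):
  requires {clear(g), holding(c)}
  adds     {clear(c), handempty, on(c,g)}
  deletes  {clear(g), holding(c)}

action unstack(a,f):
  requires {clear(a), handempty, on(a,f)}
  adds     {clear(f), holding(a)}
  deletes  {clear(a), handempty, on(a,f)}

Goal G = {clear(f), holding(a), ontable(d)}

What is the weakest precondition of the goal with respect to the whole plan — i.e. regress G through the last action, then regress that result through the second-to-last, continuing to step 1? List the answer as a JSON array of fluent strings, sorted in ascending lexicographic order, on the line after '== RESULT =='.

Work backward from the goal:
  through step 3 (unstack(a,f)): drop {clear(f), holding(a)}, keep {ontable(d)}, require {clear(a), handempty, on(a,f)}
    → {clear(a), handempty, on(a,f), ontable(d)}
  through step 2 (stack(c,g)): drop {handempty}, keep {clear(a), on(a,f), ontable(d)}, require {clear(g), holding(c)}
    → {clear(a), clear(g), holding(c), on(a,f), ontable(d)}
  through step 1 (unstack(c,a)): drop {clear(a), holding(c)}, keep {clear(g), on(a,f), ontable(d)}, require {clear(c), handempty, on(c,a)}
    → {clear(c), clear(g), handempty, on(a,f), on(c,a), ontable(d)}

== RESULT ==
["clear(c)", "clear(g)", "handempty", "on(a,f)", "on(c,a)", "ontable(d)"]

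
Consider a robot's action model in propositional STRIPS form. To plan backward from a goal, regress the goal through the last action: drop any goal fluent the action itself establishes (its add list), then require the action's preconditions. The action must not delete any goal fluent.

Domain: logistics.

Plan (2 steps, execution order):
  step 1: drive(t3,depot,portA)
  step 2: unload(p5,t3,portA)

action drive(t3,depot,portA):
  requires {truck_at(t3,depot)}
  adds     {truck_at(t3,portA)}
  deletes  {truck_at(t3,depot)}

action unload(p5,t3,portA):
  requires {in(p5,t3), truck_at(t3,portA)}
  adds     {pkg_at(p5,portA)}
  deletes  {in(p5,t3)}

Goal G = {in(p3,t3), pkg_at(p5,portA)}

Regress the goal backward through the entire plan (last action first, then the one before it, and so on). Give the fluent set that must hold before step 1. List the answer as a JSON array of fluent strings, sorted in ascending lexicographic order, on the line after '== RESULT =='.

Regress step by step:
  through step 2 (unload(p5,t3,portA)): drop {pkg_at(p5,portA)}, keep {in(p3,t3)}, require {in(p5,t3), truck_at(t3,portA)}
    → {in(p3,t3), in(p5,t3), truck_at(t3,portA)}
  through step 1 (drive(t3,depot,portA)): drop {truck_at(t3,portA)}, keep {in(p3,t3), in(p5,t3)}, require {truck_at(t3,depot)}
    → {in(p3,t3), in(p5,t3), truck_at(t3,depot)}

== RESULT ==
["in(p3,t3)", "in(p5,t3)", "truck_at(t3,depot)"]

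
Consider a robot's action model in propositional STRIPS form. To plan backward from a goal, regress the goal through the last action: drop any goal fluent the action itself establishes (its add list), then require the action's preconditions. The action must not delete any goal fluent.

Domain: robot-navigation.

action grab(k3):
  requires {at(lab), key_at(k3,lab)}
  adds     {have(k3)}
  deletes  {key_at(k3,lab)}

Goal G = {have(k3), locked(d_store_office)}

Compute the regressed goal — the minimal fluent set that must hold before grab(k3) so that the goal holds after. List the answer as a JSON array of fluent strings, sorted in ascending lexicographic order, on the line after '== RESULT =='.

Compute (G \ add) ∪ pre:
  G ∩ del = {}  (empty — regression defined)
  G \ add = {have(k3), locked(d_store_office)} \ {have(k3)} = {locked(d_store_office)}
  ∪ pre   = {locked(d_store_office)} ∪ {at(lab), key_at(k3,lab)}
          = {at(lab), key_at(k3,lab), locked(d_store_office)}

== RESULT ==
["at(lab)", "key_at(k3,lab)", "locked(d_store_office)"]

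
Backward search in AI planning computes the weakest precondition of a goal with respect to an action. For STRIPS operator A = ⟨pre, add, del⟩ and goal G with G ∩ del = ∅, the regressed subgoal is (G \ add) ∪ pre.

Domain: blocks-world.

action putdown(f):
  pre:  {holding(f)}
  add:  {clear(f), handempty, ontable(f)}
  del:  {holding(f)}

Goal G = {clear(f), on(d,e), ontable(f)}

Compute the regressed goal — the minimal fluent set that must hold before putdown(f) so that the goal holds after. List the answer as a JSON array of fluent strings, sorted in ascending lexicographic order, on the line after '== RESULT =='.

Regress:
  G ∩ del = {}  (empty — regression defined)
  G \ add = {clear(f), on(d,e), ontable(f)} \ {clear(f), handempty, ontable(f)} = {on(d,e)}
  ∪ pre   = {on(d,e)} ∪ {holding(f)}
          = {holding(f), on(d,e)}

== RESULT ==
["holding(f)", "on(d,e)"]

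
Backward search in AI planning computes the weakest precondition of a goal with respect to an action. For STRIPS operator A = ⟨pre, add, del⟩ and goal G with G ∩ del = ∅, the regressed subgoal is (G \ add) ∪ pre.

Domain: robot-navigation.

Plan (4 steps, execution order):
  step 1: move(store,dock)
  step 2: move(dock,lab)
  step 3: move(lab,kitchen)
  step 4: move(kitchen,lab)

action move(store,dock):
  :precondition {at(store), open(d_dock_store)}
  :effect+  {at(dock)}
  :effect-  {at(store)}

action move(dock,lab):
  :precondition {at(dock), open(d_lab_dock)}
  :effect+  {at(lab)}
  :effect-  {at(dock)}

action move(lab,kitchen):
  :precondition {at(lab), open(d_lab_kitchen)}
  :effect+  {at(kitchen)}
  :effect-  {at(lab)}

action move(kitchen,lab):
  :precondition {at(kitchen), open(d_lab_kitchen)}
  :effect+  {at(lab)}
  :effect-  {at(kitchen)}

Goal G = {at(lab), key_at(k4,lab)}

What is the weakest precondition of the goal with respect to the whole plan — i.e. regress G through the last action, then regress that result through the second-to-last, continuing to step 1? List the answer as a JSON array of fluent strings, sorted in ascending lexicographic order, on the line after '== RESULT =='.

Regress step by step:
  through step 4 (move(kitchen,lab)): drop {at(lab)}, keep {key_at(k4,lab)}, require {at(kitchen), open(d_lab_kitchen)}
    → {at(kitchen), key_at(k4,lab), open(d_lab_kitchen)}
  through step 3 (move(lab,kitchen)): drop {at(kitchen)}, keep {key_at(k4,lab), open(d_lab_kitchen)}, require {at(lab), open(d_lab_kitchen)}
    → {at(lab), key_at(k4,lab), open(d_lab_kitchen)}
  through step 2 (move(dock,lab)): drop {at(lab)}, keep {key_at(k4,lab), open(d_lab_kitchen)}, require {at(dock), open(d_lab_dock)}
    → {at(dock), key_at(k4,lab), open(d_lab_dock), open(d_lab_kitchen)}
  through step 1 (move(store,dock)): drop {at(dock)}, keep {key_at(k4,lab), open(d_lab_dock), open(d_lab_kitchen)}, require {at(store), open(d_dock_store)}
    → {at(store), key_at(k4,lab), open(d_dock_store), open(d_lab_dock), open(d_lab_kitchen)}

== RESULT ==
["at(store)", "key_at(k4,lab)", "open(d_dock_store)", "open(d_lab_dock)", "open(d_lab_kitchen)"]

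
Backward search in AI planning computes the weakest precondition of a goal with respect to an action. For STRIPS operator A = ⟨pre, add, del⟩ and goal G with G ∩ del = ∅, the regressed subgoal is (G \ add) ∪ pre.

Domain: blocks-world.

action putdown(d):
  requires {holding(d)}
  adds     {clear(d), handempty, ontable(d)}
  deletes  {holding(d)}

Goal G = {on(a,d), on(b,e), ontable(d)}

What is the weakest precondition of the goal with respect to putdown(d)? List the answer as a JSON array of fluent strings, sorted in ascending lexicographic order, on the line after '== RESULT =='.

Compute (G \ add) ∪ pre:
  G ∩ del = {}  (empty — regression defined)
  G \ add = {on(a,d), on(b,e), ontable(d)} \ {clear(d), handempty, ontable(d)} = {on(a,d), on(b,e)}
  ∪ pre   = {on(a,d), on(b,e)} ∪ {holding(d)}
          = {holding(d), on(a,d), on(b,e)}

== RESULT ==
["holding(d)", "on(a,d)", "on(b,e)"]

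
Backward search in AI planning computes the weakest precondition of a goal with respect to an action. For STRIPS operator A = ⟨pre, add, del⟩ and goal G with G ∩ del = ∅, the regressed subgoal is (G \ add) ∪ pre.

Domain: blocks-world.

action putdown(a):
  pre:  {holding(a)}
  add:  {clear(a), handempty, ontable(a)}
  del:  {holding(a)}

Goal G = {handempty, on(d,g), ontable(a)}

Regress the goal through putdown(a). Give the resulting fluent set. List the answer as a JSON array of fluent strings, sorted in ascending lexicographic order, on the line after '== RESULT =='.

Regress:
  G ∩ del = {}  (empty — regression defined)
  G \ add = {handempty, on(d,g), ontable(a)} \ {clear(a), handempty, ontable(a)} = {on(d,g)}
  ∪ pre   = {on(d,g)} ∪ {holding(a)}
          = {holding(a), on(d,g)}

== RESULT ==
["holding(a)", "on(d,g)"]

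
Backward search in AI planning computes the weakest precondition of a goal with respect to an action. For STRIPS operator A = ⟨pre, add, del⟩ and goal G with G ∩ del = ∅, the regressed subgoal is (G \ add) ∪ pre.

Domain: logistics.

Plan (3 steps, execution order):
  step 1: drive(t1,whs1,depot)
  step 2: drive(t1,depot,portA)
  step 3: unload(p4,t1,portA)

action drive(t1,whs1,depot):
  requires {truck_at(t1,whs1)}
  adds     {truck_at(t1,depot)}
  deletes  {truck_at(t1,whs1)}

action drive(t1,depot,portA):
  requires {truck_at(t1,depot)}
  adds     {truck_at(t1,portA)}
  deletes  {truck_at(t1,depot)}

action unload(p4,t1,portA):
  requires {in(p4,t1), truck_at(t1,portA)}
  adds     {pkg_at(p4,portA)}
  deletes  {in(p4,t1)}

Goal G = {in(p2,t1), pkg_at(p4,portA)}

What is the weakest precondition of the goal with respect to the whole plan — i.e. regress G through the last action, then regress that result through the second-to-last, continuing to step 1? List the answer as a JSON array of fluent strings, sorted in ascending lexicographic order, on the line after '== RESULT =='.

Work backward from the goal:
  through step 3 (unload(p4,t1,portA)): drop {pkg_at(p4,portA)}, keep {in(p2,t1)}, require {in(p4,t1), truck_at(t1,portA)}
    → {in(p2,t1), in(p4,t1), truck_at(t1,portA)}
  through step 2 (drive(t1,depot,portA)): drop {truck_at(t1,portA)}, keep {in(p2,t1), in(p4,t1)}, require {truck_at(t1,depot)}
    → {in(p2,t1), in(p4,t1), truck_at(t1,depot)}
  through step 1 (drive(t1,whs1,depot)): drop {truck_at(t1,depot)}, keep {in(p2,t1), in(p4,t1)}, require {truck_at(t1,whs1)}
    → {in(p2,t1), in(p4,t1), truck_at(t1,whs1)}

== RESULT ==
["in(p2,t1)", "in(p4,t1)", "truck_at(t1,whs1)"]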